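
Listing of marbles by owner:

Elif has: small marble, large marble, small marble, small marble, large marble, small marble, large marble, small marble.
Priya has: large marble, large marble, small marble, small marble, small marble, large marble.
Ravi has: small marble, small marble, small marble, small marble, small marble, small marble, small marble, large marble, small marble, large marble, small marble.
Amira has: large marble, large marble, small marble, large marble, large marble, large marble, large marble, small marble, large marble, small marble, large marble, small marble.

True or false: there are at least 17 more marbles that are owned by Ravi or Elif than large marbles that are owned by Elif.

False

|marbles owned by Ravi or Elif| = 19.
|large marbles owned by Elif| = 3.
The claim requires 19 − 3 = 16 ≥ 17, which does not hold.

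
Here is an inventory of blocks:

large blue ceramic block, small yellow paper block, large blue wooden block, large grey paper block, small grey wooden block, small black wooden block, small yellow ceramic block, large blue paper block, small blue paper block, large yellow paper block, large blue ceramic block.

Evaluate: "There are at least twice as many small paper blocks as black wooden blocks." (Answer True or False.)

True

There are 2 small paper blocks.
There is 1 black wooden block.
The claim requires 2 ≥ 2 × 1 = 2, which holds.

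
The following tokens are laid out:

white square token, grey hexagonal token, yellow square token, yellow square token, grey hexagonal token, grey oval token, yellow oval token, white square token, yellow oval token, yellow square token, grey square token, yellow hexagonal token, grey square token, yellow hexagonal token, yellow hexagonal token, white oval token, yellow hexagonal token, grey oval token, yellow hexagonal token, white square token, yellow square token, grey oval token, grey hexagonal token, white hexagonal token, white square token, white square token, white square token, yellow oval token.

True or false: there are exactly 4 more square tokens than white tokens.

|square tokens| = 12.
|white tokens| = 8.
The claim requires 12 − 8 (= 4) to equal 4, which holds.

True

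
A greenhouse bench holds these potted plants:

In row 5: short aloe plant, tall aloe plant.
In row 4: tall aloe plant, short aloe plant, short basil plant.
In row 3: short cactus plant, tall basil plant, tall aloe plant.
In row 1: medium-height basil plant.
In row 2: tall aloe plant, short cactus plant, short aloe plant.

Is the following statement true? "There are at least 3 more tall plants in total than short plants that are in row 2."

True

There are 5 tall plants.
There are 2 short plants in row 2.
The claim requires 5 − 2 = 3 ≥ 3, which holds.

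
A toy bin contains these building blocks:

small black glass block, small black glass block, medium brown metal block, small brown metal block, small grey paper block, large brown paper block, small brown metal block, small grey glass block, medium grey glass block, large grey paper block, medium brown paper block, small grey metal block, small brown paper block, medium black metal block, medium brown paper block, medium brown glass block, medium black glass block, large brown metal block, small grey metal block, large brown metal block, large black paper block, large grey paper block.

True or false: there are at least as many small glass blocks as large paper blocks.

|small glass blocks| = 3.
|large paper blocks| = 4.
The claim requires 3 ≥ 4, which does not hold.

False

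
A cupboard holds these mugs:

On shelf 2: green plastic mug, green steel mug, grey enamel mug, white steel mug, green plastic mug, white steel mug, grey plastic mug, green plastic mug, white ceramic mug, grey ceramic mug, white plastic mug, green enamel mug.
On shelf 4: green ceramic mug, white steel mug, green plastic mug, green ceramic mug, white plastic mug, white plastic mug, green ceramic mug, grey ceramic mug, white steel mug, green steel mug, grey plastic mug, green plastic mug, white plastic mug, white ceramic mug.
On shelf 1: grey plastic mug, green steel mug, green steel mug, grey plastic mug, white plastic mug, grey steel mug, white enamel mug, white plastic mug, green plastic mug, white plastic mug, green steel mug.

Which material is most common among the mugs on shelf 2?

plastic

Counts by material (restricted to mugs on shelf 2): plastic 5, steel 3, enamel 2, ceramic 2.
The maximum is 5, held uniquely by plastic.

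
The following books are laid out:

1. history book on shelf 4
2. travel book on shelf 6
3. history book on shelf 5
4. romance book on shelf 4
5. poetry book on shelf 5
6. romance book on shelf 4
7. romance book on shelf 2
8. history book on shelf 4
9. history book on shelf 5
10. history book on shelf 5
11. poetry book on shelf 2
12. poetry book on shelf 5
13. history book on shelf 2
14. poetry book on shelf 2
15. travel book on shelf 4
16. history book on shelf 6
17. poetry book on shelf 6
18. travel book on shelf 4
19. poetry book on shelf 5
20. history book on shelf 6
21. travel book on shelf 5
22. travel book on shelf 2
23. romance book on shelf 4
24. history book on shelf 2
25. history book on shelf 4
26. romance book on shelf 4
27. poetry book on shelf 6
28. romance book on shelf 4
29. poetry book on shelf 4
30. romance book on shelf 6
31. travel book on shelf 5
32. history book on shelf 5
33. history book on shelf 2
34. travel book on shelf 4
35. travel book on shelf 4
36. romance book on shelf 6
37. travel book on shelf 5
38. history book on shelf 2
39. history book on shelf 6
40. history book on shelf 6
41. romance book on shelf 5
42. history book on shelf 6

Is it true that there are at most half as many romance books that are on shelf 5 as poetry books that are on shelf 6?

True

|romance books on shelf 5| = 1.
|poetry books on shelf 6| = 2.
The claim requires 2 × 1 = 2 ≤ 2, which holds.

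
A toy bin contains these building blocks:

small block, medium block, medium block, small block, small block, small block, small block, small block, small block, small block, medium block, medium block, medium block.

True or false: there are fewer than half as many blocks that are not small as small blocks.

There are 5 blocks that are not small.
There are 8 small blocks.
The claim requires 2 × 5 = 10 < 8, which does not hold.

False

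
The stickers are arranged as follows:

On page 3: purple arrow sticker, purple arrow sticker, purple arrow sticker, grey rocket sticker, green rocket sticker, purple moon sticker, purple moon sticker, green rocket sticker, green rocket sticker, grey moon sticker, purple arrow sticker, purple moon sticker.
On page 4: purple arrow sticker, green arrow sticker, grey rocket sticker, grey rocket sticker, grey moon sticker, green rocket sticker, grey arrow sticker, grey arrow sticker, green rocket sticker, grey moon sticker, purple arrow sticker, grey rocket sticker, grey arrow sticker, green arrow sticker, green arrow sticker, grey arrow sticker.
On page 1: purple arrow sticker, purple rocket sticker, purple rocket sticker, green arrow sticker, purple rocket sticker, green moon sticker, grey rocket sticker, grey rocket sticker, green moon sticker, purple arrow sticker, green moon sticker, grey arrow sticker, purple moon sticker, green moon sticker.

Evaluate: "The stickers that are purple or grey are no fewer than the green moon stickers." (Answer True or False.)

There are 29 stickers that are purple or grey.
There are 4 green moon stickers.
The claim requires 29 ≥ 4, which holds.

True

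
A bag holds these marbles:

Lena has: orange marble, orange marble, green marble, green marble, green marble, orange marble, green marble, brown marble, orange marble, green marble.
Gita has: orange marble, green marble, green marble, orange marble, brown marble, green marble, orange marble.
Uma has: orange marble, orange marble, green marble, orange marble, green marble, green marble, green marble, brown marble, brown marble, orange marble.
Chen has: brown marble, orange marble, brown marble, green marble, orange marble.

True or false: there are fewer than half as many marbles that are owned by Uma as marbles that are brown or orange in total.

marbles owned by Uma: 10.
marbles that are brown or orange: 19.
The claim requires 2 × 10 = 20 < 19, which does not hold.

False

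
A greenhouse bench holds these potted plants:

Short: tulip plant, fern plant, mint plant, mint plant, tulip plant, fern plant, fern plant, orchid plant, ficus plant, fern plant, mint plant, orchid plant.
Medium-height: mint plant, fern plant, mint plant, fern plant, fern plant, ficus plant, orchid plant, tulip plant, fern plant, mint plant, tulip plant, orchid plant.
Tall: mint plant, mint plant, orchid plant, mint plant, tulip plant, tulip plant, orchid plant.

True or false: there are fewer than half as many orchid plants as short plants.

|orchid plants| = 6.
|short plants| = 12.
The claim requires 2 × 6 = 12 < 12, which does not hold.

False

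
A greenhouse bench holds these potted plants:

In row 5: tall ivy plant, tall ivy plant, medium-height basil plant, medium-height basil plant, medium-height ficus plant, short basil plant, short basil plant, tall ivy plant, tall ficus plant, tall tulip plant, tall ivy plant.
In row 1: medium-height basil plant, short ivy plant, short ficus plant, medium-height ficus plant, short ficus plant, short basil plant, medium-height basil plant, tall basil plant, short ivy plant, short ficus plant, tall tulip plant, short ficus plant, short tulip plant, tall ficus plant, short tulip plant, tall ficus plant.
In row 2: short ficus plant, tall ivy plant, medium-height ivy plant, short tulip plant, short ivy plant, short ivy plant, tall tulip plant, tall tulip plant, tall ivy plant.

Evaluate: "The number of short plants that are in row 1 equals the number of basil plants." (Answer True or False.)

short plants in row 1: 9.
basil plants: 8.
The claim requires 9 = 8, which does not hold.

False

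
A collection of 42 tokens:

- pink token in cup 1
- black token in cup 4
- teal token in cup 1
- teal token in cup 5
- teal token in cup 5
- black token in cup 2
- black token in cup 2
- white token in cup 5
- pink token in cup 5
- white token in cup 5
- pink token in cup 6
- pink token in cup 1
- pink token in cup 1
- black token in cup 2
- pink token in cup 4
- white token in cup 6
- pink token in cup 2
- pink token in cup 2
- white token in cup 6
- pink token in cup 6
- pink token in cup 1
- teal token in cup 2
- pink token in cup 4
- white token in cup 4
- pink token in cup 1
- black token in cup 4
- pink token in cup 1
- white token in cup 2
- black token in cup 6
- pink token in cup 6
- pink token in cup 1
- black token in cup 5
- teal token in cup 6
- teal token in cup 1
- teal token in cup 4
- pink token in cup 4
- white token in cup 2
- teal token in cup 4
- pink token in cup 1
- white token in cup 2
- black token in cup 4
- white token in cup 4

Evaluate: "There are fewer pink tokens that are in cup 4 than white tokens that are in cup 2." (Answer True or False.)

False

pink tokens in cup 4: 3.
white tokens in cup 2: 3.
The claim requires 3 < 3, which does not hold.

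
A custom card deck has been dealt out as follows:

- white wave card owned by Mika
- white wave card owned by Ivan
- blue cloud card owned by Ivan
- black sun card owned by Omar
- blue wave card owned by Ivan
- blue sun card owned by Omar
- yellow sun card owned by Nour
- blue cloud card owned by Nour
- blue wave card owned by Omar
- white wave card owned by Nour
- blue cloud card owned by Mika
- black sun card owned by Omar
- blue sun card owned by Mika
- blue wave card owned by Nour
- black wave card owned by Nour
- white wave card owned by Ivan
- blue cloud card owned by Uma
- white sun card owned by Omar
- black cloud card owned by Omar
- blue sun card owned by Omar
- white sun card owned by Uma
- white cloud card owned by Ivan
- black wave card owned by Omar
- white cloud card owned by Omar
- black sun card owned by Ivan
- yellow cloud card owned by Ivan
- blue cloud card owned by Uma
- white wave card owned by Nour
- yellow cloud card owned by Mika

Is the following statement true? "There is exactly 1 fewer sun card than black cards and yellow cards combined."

False

There are 9 sun cards.
black cards: 6; yellow cards: 3; combined: 6 + 3 = 9.
The claim requires 9 − 9 (= 0) to equal 1, which does not hold.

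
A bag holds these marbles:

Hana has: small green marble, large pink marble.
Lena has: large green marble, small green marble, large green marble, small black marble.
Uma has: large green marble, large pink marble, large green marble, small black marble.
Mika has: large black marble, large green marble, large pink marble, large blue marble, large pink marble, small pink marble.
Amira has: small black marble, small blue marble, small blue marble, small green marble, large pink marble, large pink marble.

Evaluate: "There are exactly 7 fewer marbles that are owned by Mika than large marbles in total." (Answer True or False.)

Count of marbles owned by Mika: 6.
There are 13 large marbles.
The claim requires 13 − 6 (= 7) to equal 7, which holds.

True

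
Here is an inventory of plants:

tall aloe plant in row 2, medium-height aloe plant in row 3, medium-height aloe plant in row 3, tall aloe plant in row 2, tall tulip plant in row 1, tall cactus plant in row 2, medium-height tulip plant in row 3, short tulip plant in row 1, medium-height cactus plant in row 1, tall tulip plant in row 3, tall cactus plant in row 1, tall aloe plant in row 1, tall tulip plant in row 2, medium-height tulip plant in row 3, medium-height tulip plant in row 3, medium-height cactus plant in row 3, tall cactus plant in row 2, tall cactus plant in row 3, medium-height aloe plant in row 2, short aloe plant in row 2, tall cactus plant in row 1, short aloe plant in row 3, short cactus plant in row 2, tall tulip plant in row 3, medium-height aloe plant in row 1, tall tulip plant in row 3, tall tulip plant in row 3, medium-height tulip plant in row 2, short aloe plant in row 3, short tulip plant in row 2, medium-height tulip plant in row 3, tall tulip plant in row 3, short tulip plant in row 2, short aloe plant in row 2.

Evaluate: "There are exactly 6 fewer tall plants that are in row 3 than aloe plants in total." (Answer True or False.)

False

tall plants in row 3: 6.
aloe plants: 11.
The claim requires 11 − 6 (= 5) to equal 6, which does not hold.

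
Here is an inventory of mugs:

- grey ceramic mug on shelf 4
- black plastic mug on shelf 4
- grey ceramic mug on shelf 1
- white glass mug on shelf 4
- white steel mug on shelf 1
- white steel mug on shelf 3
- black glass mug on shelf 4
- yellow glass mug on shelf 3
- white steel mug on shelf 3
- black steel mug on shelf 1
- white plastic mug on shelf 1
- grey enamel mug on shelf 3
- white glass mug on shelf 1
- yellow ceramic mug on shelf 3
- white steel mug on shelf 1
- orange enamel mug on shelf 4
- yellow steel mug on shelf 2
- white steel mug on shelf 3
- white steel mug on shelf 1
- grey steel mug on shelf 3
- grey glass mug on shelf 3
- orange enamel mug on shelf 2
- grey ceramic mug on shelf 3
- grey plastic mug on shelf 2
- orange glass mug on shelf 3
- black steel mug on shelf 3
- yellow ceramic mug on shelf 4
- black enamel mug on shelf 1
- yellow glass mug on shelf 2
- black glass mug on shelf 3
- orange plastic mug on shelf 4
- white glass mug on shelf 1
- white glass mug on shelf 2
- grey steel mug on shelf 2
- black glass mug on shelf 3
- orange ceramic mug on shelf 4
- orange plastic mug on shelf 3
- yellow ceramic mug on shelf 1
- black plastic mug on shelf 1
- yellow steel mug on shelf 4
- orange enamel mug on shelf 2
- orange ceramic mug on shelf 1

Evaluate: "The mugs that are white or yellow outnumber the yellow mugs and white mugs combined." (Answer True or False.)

|mugs that are white or yellow| = 18.
yellow mugs: 7; white mugs: 11; combined: 7 + 11 = 18.
The claim requires 18 > 18, which does not hold.

False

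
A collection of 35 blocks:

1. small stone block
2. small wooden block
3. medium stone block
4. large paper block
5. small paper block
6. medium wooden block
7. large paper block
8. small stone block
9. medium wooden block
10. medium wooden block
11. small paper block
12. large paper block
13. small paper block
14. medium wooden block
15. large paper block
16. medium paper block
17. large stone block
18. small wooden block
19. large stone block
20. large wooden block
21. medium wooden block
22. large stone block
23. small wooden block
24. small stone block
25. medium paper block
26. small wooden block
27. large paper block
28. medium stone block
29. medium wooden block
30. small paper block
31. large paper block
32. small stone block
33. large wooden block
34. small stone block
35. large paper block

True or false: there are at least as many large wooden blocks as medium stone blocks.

True

There are 2 large wooden blocks.
There are 2 medium stone blocks.
The claim requires 2 ≥ 2, which holds.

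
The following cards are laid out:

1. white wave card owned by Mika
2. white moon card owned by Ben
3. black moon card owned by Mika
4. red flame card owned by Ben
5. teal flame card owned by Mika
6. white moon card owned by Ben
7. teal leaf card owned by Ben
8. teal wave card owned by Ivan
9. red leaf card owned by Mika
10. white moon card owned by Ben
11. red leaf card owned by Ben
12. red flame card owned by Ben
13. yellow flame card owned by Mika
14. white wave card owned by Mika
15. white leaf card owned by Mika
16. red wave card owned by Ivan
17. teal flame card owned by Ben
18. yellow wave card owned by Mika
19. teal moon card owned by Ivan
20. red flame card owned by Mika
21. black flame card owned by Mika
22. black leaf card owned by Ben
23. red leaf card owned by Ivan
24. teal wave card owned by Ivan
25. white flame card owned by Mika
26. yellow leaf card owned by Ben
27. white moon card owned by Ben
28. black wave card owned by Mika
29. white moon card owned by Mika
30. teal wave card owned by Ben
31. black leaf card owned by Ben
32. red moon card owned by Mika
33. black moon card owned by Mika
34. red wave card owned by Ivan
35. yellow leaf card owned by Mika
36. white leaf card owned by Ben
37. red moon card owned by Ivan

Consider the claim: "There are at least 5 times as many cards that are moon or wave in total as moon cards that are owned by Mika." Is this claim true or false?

False

There are 19 cards that are moon or wave.
Count of moon cards owned by Mika: 4.
The claim requires 19 ≥ 5 × 4 = 20, which does not hold.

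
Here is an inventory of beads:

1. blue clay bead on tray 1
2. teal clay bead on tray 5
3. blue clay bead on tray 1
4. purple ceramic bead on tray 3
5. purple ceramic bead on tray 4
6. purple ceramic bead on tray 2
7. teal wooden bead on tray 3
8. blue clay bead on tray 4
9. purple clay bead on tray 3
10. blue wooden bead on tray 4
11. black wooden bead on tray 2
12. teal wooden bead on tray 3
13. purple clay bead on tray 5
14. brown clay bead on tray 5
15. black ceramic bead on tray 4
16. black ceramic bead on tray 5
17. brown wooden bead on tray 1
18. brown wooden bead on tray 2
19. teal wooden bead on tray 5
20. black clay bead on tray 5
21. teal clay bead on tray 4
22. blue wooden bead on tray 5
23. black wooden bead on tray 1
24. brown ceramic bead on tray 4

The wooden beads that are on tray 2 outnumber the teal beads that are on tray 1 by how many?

2

wooden beads on tray 2: 2.
teal beads on tray 1: 0.
2 − 0 = 2.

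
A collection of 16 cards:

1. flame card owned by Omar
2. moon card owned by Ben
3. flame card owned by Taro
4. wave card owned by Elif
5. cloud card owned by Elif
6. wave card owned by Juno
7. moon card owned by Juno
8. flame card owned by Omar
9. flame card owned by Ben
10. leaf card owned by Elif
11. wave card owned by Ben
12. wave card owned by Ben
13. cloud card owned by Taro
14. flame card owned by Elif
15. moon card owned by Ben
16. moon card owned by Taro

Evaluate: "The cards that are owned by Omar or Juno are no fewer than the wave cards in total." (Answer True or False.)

Count of cards owned by Omar or Juno: 4.
There are 4 wave cards.
The claim requires 4 ≥ 4, which holds.

True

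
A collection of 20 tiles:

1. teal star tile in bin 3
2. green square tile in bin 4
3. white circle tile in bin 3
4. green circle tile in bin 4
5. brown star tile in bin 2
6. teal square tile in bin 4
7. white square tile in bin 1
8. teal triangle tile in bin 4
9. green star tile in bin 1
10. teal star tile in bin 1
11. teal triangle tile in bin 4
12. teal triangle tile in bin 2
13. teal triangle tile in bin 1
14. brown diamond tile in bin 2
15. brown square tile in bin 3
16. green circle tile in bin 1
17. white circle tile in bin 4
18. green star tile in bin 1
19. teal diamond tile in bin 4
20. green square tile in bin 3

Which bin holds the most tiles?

bin 4

Counts by bin: bin 4→7, bin 1→6, bin 3→4, bin 2→3.
The maximum is 7, held uniquely by bin 4.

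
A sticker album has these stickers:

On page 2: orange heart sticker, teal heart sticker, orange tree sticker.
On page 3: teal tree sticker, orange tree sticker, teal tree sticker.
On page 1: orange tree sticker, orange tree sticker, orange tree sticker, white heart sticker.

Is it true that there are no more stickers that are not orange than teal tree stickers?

|stickers that are not orange| = 4.
|teal tree stickers| = 2.
The claim requires 4 ≤ 2, which does not hold.

False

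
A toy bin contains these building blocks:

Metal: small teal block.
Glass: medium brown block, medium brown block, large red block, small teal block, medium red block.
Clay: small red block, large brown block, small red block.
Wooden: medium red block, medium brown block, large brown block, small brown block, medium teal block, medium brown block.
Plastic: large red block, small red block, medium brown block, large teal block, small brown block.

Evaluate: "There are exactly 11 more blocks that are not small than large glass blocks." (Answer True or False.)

False

|blocks that are not small| = 13.
|large glass blocks| = 1.
The claim requires 13 − 1 (= 12) to equal 11, which does not hold.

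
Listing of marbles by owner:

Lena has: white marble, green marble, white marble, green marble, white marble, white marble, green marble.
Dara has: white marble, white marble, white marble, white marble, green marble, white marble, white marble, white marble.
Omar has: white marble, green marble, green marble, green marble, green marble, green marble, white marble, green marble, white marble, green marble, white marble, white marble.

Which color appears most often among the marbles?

Counts by color: white 16, green 11.
The maximum is 16, held uniquely by white.

white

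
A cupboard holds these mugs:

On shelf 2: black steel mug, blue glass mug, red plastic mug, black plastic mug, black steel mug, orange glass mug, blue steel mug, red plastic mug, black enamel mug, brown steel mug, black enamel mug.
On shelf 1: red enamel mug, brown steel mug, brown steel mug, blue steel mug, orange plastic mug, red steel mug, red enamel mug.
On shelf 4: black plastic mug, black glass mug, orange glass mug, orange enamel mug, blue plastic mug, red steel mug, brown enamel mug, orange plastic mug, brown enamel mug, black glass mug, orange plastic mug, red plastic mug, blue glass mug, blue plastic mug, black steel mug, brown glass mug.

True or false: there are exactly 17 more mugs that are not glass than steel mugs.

There are 27 mugs that are not glass.
There are 10 steel mugs.
The claim requires 27 − 10 (= 17) to equal 17, which holds.

True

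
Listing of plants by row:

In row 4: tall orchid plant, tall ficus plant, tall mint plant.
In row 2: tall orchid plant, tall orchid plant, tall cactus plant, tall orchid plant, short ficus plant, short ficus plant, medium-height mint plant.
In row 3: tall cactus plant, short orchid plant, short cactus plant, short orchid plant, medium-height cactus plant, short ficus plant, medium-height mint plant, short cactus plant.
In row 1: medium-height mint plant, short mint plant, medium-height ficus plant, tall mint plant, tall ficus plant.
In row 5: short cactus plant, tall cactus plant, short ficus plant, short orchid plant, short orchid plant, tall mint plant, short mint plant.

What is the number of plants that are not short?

17

Total plants: 30; with the excluded value: 13; remaining 30 − 13 = 17.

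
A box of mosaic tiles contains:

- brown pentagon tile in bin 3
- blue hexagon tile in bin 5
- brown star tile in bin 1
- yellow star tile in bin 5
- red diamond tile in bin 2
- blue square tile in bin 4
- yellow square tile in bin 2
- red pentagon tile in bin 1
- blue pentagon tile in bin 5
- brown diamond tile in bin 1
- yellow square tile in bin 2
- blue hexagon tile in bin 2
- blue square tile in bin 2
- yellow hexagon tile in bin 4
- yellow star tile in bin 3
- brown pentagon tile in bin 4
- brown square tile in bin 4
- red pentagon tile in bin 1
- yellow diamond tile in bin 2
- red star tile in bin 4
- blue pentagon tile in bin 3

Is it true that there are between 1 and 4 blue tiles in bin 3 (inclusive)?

There is 1 blue tile in bin 3.
The claim requires 1 ≤ 1 ≤ 4, which holds.

True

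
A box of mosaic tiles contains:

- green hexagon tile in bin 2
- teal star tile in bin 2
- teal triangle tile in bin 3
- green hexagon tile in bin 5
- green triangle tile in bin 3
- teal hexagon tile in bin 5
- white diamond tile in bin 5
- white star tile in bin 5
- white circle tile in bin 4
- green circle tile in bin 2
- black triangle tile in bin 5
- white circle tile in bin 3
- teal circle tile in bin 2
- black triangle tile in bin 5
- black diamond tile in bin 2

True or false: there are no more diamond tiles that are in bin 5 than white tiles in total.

True

diamond tiles in bin 5: 1.
white tiles: 4.
The claim requires 1 ≤ 4, which holds.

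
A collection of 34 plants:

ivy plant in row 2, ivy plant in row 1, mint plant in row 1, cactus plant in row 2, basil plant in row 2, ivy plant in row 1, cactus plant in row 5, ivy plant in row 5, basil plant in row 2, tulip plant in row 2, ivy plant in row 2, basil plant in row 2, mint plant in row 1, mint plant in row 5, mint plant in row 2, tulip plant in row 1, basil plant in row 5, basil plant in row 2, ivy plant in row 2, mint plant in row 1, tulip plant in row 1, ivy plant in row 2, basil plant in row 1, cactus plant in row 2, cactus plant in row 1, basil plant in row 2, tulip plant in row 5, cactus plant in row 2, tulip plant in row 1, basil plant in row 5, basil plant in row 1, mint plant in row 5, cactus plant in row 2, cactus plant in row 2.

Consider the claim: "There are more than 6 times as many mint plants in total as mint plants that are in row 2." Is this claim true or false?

There are 6 mint plants.
There is 1 mint plant in row 2.
The claim requires 6 > 6 × 1 = 6, which does not hold.

False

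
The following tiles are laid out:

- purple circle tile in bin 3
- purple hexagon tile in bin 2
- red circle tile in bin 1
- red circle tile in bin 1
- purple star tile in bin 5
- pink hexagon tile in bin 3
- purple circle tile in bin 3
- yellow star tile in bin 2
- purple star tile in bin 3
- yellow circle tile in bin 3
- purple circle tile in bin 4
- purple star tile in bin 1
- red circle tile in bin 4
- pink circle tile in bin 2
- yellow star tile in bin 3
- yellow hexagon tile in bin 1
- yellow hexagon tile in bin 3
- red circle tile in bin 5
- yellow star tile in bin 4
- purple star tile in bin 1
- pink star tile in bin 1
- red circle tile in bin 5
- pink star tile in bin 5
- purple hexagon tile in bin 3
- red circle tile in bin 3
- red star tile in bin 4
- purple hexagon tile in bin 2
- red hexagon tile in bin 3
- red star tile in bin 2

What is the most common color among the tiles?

purple

Counts by color: purple 10, red 9, yellow 6, pink 4.
The maximum is 10, held uniquely by purple.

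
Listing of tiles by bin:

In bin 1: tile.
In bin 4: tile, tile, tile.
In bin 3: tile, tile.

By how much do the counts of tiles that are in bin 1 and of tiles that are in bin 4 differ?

tiles in bin 1: 1. tiles in bin 4: 3.
|1 − 3| = 3 − 1 = 2.

2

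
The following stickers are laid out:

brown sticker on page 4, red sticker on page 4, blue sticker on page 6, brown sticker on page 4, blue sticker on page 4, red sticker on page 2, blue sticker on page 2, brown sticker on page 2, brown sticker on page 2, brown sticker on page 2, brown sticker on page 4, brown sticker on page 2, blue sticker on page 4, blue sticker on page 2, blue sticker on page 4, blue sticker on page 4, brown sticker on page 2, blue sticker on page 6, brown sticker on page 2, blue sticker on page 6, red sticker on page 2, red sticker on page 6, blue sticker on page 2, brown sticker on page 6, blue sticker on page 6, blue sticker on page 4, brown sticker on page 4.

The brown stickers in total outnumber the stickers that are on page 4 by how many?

brown stickers: 11.
stickers on page 4: 10.
11 − 10 = 1.

1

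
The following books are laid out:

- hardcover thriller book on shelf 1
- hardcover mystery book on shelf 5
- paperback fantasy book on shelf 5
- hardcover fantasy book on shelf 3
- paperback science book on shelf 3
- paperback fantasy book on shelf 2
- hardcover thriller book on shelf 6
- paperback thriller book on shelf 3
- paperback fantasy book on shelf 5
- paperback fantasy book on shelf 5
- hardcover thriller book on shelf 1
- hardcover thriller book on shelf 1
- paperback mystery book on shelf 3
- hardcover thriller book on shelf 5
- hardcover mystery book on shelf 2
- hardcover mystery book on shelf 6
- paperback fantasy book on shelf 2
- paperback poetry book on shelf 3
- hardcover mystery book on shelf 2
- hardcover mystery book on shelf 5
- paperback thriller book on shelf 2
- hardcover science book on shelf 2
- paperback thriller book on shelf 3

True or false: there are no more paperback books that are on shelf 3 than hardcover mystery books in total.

There are 5 paperback books on shelf 3.
There are 5 hardcover mystery books.
The claim requires 5 ≤ 5, which holds.

True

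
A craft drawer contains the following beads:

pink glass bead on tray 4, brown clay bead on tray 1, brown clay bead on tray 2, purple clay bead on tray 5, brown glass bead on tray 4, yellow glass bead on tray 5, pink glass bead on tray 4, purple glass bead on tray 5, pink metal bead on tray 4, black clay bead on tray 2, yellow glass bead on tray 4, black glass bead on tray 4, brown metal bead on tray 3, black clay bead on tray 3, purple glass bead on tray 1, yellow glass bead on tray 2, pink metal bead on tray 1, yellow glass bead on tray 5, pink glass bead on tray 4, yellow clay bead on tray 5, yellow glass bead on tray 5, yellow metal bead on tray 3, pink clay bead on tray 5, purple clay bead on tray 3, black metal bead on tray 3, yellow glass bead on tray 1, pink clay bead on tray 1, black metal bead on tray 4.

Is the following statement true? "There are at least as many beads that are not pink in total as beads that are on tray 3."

|beads that are not pink| = 21.
|beads on tray 3| = 5.
The claim requires 21 ≥ 5, which holds.

True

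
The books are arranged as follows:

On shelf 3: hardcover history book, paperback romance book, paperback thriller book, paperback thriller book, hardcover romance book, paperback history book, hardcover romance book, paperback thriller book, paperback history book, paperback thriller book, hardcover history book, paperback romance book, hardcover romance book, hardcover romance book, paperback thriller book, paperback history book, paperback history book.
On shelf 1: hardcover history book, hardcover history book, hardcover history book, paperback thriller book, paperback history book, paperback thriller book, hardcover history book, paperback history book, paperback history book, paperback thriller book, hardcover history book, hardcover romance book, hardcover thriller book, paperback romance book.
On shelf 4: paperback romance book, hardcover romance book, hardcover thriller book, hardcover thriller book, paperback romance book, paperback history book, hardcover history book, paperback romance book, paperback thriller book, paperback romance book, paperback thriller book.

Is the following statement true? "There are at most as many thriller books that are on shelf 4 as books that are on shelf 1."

thriller books on shelf 4: 4.
books on shelf 1: 14.
The claim requires 4 ≤ 14, which holds.

True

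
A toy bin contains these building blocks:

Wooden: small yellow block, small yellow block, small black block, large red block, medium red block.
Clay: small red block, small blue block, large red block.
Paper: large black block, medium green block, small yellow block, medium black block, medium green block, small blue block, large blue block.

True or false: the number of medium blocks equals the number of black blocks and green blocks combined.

|medium blocks| = 4.
black blocks: 3; green blocks: 2; combined: 3 + 2 = 5.
The claim requires 4 = 5, which does not hold.

False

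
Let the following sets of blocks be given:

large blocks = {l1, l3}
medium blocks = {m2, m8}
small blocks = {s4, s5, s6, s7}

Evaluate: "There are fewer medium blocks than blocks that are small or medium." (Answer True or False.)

medium blocks: 2.
blocks that are small or medium: 6.
The claim requires 2 < 6, which holds.

True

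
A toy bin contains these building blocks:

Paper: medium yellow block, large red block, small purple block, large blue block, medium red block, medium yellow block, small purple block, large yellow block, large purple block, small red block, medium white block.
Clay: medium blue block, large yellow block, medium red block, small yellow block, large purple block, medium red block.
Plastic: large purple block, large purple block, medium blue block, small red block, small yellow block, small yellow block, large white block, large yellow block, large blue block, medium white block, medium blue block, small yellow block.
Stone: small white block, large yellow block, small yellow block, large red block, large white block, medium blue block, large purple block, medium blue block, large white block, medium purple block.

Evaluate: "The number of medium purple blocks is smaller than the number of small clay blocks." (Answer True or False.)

medium purple blocks: 1.
small clay blocks: 1.
The claim requires 1 < 1, which does not hold.

False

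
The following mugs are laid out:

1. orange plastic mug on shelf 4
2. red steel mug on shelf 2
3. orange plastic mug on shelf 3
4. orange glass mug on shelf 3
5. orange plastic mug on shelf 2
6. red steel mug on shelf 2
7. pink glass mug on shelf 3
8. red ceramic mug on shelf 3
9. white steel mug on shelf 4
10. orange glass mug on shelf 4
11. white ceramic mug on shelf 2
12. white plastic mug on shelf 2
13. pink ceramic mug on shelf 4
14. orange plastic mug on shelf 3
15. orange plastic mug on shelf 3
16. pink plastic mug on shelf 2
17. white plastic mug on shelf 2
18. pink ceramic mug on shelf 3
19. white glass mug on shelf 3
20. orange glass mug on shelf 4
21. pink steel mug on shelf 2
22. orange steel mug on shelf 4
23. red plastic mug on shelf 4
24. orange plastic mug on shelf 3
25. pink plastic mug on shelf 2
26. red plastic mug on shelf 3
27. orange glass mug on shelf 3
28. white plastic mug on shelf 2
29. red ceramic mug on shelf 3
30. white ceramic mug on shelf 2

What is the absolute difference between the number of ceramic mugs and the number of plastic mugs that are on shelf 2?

0

ceramic mugs: 6. plastic mugs on shelf 2: 6.
|6 − 6| = 6 − 6 = 0.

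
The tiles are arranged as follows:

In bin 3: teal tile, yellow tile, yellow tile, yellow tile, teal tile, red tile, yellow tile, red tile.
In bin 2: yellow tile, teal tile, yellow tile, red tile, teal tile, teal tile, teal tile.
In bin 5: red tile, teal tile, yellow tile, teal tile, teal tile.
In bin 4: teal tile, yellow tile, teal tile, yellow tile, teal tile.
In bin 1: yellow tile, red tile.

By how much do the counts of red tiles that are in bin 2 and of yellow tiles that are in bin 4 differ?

1

red tiles in bin 2: 1. yellow tiles in bin 4: 2.
|1 − 2| = 2 − 1 = 1.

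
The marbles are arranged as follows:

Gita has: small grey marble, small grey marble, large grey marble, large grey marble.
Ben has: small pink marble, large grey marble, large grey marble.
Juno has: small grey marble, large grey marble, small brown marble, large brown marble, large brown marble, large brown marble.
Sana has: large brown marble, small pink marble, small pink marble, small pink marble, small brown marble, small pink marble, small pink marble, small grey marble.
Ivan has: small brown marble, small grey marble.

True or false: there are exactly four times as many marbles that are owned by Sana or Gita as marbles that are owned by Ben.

|marbles owned by Sana or Gita| = 12.
|marbles owned by Ben| = 3.
The claim requires 12 = 4 × 3 = 12, which holds.

True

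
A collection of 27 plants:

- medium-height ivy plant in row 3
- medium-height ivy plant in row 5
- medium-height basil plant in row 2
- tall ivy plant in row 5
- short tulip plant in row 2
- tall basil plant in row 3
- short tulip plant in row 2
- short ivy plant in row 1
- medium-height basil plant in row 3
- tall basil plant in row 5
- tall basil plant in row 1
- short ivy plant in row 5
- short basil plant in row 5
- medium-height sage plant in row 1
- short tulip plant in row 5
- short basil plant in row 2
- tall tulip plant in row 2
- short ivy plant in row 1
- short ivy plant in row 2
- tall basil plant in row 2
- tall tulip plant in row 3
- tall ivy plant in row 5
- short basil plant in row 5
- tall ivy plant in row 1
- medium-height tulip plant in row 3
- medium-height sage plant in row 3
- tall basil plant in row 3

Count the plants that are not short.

17

Total plants: 27; with the excluded value: 10; remaining 27 − 10 = 17.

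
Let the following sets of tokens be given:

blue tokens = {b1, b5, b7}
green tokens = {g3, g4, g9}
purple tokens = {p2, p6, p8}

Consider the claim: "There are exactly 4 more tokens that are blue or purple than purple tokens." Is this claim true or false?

There are 6 tokens that are blue or purple.
There are 3 purple tokens.
The claim requires 6 − 3 (= 3) to equal 4, which does not hold.

False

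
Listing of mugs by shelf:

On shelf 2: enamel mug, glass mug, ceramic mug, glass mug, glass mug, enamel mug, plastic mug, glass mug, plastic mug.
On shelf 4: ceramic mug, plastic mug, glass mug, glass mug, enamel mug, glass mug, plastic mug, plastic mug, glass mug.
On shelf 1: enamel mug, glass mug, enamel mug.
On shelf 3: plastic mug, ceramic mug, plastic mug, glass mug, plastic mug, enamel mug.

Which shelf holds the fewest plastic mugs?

shelf 1

Counts by shelf (restricted to plastic mugs): shelf 3→3, shelf 4→3, shelf 2→2, shelf 1→0.
The minimum is 0, held uniquely by shelf 1.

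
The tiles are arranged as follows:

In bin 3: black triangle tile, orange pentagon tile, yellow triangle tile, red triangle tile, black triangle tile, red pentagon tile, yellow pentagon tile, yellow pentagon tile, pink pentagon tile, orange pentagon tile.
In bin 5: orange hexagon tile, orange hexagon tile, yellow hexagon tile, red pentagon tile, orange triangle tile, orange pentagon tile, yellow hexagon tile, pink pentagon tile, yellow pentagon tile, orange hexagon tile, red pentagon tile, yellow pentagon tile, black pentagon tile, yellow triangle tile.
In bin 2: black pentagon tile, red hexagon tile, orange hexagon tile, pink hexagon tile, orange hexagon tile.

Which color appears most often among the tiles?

orange

Counts by color: orange 9, yellow 8, red 5, black 4, pink 3.
The maximum is 9, held uniquely by orange.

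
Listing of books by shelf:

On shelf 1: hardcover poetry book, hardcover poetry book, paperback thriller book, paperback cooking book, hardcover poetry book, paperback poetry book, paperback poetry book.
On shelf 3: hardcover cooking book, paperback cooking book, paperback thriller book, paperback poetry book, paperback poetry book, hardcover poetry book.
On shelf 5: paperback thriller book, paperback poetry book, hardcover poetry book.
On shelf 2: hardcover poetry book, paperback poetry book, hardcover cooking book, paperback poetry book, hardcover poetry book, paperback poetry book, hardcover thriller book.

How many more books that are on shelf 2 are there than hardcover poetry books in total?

0

books on shelf 2: 7.
hardcover poetry books: 7.
7 − 7 = 0.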